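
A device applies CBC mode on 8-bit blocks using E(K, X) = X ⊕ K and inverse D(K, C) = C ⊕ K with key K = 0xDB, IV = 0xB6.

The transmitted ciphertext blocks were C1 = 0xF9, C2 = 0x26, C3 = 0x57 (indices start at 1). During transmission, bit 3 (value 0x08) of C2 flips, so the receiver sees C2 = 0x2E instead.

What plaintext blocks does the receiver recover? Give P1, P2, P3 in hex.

P1 = 0x94, P2 = 0x0C, P3 = 0xA2

CBC decryption: P_i = D(K, C_i) ⊕ C_{i−1}, with C_{0} = IV.
Only C2 changed, to 0x2E. In CBC, a change in C_i garbles P_i and flips the same bit in P_{i+1}. Decrypting the received ciphertext:
P1: D(K, 0xF9) = 0x22; 0x22 ⊕ 0xB6 = 0x94.
P2: D(K, 0x2E) = 0xF5; 0xF5 ⊕ 0xF9 = 0x0C.
P3: D(K, 0x57) = 0x8C; 0x8C ⊕ 0x2E = 0xA2.
Blocks that differ from the original plaintext: P2, P3.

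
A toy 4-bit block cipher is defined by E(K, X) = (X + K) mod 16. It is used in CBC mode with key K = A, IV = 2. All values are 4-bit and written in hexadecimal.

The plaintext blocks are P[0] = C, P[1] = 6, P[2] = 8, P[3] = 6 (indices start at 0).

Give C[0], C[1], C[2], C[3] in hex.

C[0] = 8, C[1] = 8, C[2] = A, C[3] = 6

CBC encryption: C_i = E(K, P_i ⊕ C_{i−1}), with C_{−1} = IV.
C[0]: P[0] ⊕ 2 = E; E(K, E) = 8.
C[1]: P[1] ⊕ 8 = E; E(K, E) = 8.
C[2]: P[2] ⊕ 8 = 0; E(K, 0) = A.
C[3]: P[3] ⊕ A = C; E(K, C) = 6.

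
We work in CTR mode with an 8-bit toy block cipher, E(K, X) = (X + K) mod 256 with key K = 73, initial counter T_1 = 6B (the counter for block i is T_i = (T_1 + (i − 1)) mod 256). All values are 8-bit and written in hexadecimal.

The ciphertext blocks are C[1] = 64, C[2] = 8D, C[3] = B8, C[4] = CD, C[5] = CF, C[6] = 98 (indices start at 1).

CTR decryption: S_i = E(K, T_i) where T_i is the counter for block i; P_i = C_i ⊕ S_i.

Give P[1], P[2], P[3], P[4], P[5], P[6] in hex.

P[1]: T = 6B, S = E(K, T) = DE; 64 ⊕ DE = BA.
P[2]: T = 6C, S = E(K, T) = DF; 8D ⊕ DF = 52.
P[3]: T = 6D, S = E(K, T) = E0; B8 ⊕ E0 = 58.
P[4]: T = 6E, S = E(K, T) = E1; CD ⊕ E1 = 2C.
P[5]: T = 6F, S = E(K, T) = E2; CF ⊕ E2 = 2D.
P[6]: T = 70, S = E(K, T) = E3; 98 ⊕ E3 = 7B.

P[1] = BA, P[2] = 52, P[3] = 58, P[4] = 2C, P[5] = 2D, P[6] = 7B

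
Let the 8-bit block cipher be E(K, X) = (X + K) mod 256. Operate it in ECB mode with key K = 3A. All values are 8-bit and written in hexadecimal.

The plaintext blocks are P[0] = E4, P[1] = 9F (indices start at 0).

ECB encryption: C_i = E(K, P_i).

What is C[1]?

C[1]: E(K, 9F) = D9.

C[1] = D9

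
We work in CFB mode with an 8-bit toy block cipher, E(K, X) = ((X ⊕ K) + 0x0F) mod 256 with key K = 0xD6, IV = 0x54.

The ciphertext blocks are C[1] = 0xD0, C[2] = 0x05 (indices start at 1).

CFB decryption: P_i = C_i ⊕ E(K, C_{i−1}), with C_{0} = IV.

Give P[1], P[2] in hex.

P[1]: E(K, 0x54) = 0x91; 0xD0 ⊕ 0x91 = 0x41.
P[2]: E(K, 0xD0) = 0x15; 0x05 ⊕ 0x15 = 0x10.

P[1] = 0x41, P[2] = 0x10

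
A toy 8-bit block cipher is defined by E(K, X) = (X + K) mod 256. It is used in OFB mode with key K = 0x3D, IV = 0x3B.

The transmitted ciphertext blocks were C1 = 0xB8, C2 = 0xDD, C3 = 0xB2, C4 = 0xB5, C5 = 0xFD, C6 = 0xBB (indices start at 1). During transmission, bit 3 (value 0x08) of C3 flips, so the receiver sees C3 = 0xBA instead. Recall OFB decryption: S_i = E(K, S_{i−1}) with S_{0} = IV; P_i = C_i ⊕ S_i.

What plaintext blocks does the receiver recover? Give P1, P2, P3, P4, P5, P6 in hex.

P1 = 0xC0, P2 = 0x68, P3 = 0x48, P4 = 0x9A, P5 = 0x91, P6 = 0x12

Only C3 changed, to 0xBA. In OFB, a change in C_i flips the same bit in P_i only; the keystream is unaffected. Decrypting the received ciphertext:
P1: S = E(K, 0x3B) = 0x78; 0xB8 ⊕ 0x78 = 0xC0.
P2: S = E(K, 0x78) = 0xB5; 0xDD ⊕ 0xB5 = 0x68.
P3: S = E(K, 0xB5) = 0xF2; 0xBA ⊕ 0xF2 = 0x48.
P4: S = E(K, 0xF2) = 0x2F; 0xB5 ⊕ 0x2F = 0x9A.
P5: S = E(K, 0x2F) = 0x6C; 0xFD ⊕ 0x6C = 0x91.
P6: S = E(K, 0x6C) = 0xA9; 0xBB ⊕ 0xA9 = 0x12.
Blocks that differ from the original plaintext: P3.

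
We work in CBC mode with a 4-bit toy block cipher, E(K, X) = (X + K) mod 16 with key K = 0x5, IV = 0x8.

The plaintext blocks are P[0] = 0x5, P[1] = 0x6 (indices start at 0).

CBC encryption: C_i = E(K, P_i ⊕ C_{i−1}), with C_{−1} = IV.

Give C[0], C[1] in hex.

C[0] = 0x2, C[1] = 0x9

C[0]: P[0] ⊕ 0x8 = 0xD; E(K, 0xD) = 0x2.
C[1]: P[1] ⊕ 0x2 = 0x4; E(K, 0x4) = 0x9.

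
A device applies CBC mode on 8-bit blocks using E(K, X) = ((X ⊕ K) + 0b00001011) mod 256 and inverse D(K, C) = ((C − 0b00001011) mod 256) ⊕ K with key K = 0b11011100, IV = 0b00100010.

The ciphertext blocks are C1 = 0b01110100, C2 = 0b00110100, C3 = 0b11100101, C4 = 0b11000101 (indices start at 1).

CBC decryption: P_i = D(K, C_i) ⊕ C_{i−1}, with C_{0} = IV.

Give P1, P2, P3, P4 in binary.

P1: D(K, 0b01110100) = 0b10110101; 0b10110101 ⊕ 0b00100010 = 0b10010111.
P2: D(K, 0b00110100) = 0b11110101; 0b11110101 ⊕ 0b01110100 = 0b10000001.
P3: D(K, 0b11100101) = 0b00000110; 0b00000110 ⊕ 0b00110100 = 0b00110010.
P4: D(K, 0b11000101) = 0b01100110; 0b01100110 ⊕ 0b11100101 = 0b10000011.

P1 = 0b10010111, P2 = 0b10000001, P3 = 0b00110010, P4 = 0b10000011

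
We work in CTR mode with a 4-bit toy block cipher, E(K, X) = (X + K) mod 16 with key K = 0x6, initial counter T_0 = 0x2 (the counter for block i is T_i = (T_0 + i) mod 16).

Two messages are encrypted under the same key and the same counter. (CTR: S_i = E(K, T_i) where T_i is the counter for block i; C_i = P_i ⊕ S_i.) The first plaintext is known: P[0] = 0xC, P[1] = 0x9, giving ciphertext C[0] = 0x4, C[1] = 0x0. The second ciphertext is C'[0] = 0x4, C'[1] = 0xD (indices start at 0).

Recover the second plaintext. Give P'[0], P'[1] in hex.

P'[0] = 0xC, P'[1] = 0x4

In CTR with a reused counter, both messages share the same keystream S_i, so C_i ⊕ C'_i = P_i ⊕ P'_i and thus P'_i = P_i ⊕ C_i ⊕ C'_i.
P'[0]: 0xC ⊕ 0x4 ⊕ 0x4 = 0xC.
P'[1]: 0x9 ⊕ 0x0 ⊕ 0xD = 0x4.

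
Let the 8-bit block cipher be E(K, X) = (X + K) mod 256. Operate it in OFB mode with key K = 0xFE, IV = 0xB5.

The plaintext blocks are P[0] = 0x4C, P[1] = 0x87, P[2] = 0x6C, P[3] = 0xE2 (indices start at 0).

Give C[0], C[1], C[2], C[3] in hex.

C[0] = 0xFF, C[1] = 0x36, C[2] = 0xC3, C[3] = 0x4F

OFB encryption: S_i = E(K, S_{i−1}) with S_{−1} = IV; C_i = P_i ⊕ S_i.
C[0]: S = E(K, 0xB5) = 0xB3; 0x4C ⊕ 0xB3 = 0xFF.
C[1]: S = E(K, 0xB3) = 0xB1; 0x87 ⊕ 0xB1 = 0x36.
C[2]: S = E(K, 0xB1) = 0xAF; 0x6C ⊕ 0xAF = 0xC3.
C[3]: S = E(K, 0xAF) = 0xAD; 0xE2 ⊕ 0xAD = 0x4F.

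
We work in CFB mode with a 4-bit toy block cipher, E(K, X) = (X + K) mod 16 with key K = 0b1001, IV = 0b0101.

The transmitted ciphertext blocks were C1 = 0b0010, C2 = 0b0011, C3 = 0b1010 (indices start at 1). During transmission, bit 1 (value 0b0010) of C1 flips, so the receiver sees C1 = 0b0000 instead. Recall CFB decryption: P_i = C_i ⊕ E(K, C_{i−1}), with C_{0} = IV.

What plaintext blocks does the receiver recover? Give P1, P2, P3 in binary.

Only C1 changed, to 0b0000. In CFB, a change in C_i flips the same bit in P_i and garbles P_{i+1}. Decrypting the received ciphertext:
P1: E(K, 0b0101) = 0b1110; 0b0000 ⊕ 0b1110 = 0b1110.
P2: E(K, 0b0000) = 0b1001; 0b0011 ⊕ 0b1001 = 0b1010.
P3: E(K, 0b0011) = 0b1100; 0b1010 ⊕ 0b1100 = 0b0110.
Blocks that differ from the original plaintext: P1, P2.

P1 = 0b1110, P2 = 0b1010, P3 = 0b0110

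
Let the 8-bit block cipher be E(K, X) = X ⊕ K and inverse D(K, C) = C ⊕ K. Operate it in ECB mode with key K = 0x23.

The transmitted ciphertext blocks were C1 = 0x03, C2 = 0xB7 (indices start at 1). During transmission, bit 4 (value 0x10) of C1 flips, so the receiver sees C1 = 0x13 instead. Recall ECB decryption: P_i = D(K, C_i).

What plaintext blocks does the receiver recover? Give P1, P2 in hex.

P1 = 0x30, P2 = 0x94

Only C1 changed, to 0x13. In ECB, a change in C_i affects only P_i. Decrypting the received ciphertext:
P1: D(K, 0x13) = 0x30.
P2: D(K, 0xB7) = 0x94.
Blocks that differ from the original plaintext: P1.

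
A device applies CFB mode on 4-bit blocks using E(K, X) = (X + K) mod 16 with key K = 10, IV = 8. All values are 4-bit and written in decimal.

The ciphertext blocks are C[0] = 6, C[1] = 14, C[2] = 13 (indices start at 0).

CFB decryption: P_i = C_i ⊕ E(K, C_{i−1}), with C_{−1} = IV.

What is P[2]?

P[2]: E(K, 14) = 8; 13 ⊕ 8 = 5.

P[2] = 5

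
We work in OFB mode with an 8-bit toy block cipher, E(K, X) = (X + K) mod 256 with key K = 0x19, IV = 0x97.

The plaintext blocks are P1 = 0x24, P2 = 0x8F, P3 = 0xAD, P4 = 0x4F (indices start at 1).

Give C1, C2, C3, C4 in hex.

OFB encryption: S_i = E(K, S_{i−1}) with S_{0} = IV; C_i = P_i ⊕ S_i.
C1: S = E(K, 0x97) = 0xB0; 0x24 ⊕ 0xB0 = 0x94.
C2: S = E(K, 0xB0) = 0xC9; 0x8F ⊕ 0xC9 = 0x46.
C3: S = E(K, 0xC9) = 0xE2; 0xAD ⊕ 0xE2 = 0x4F.
C4: S = E(K, 0xE2) = 0xFB; 0x4F ⊕ 0xFB = 0xB4.

C1 = 0x94, C2 = 0x46, C3 = 0x4F, C4 = 0xB4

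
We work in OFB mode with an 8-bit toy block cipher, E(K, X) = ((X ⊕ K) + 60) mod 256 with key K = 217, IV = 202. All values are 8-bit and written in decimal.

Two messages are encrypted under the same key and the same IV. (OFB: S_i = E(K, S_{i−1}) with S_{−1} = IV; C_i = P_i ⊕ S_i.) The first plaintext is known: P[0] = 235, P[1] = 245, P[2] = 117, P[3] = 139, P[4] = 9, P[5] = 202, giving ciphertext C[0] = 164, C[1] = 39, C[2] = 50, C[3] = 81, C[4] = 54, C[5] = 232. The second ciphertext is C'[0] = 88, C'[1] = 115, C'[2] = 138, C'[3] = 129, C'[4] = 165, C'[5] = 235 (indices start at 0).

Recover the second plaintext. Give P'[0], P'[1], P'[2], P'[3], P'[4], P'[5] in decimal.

In OFB with a reused IV, both messages share the same keystream S_i, so C_i ⊕ C'_i = P_i ⊕ P'_i and thus P'_i = P_i ⊕ C_i ⊕ C'_i.
P'[0]: 235 ⊕ 164 ⊕ 88 = 23.
P'[1]: 245 ⊕ 39 ⊕ 115 = 161.
P'[2]: 117 ⊕ 50 ⊕ 138 = 205.
P'[3]: 139 ⊕ 81 ⊕ 129 = 91.
P'[4]: 9 ⊕ 54 ⊕ 165 = 154.
P'[5]: 202 ⊕ 232 ⊕ 235 = 201.

P'[0] = 23, P'[1] = 161, P'[2] = 205, P'[3] = 91, P'[4] = 154, P'[5] = 201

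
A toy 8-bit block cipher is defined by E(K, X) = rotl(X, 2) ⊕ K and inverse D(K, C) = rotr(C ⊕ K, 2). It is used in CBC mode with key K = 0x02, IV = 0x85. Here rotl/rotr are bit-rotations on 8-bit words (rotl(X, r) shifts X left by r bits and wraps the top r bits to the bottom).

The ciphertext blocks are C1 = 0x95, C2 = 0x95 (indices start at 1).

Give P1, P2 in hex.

CBC decryption: P_i = D(K, C_i) ⊕ C_{i−1}, with C_{0} = IV.
P1: D(K, 0x95) = 0xE5; 0xE5 ⊕ 0x85 = 0x60.
P2: D(K, 0x95) = 0xE5; 0xE5 ⊕ 0x95 = 0x70.

P1 = 0x60, P2 = 0x70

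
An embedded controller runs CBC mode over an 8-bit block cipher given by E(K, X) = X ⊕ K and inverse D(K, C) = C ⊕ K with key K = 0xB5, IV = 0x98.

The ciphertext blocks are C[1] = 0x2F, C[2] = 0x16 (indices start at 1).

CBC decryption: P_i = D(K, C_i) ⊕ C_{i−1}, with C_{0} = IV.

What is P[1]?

P[1]: D(K, 0x2F) = 0x9A; 0x9A ⊕ 0x98 = 0x02.

P[1] = 0x02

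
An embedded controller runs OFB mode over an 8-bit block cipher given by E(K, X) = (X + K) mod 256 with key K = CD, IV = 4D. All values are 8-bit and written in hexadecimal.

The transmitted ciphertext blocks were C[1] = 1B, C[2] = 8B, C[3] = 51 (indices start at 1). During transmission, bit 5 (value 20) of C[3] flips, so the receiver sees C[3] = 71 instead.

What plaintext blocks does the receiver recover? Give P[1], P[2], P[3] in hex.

P[1] = 01, P[2] = 6C, P[3] = C5

OFB decryption: S_i = E(K, S_{i−1}) with S_{0} = IV; P_i = C_i ⊕ S_i.
Only C[3] changed, to 71. In OFB, a change in C_i flips the same bit in P_i only; the keystream is unaffected. Decrypting the received ciphertext:
P[1]: S = E(K, 4D) = 1A; 1B ⊕ 1A = 01.
P[2]: S = E(K, 1A) = E7; 8B ⊕ E7 = 6C.
P[3]: S = E(K, E7) = B4; 71 ⊕ B4 = C5.
Blocks that differ from the original plaintext: P[3].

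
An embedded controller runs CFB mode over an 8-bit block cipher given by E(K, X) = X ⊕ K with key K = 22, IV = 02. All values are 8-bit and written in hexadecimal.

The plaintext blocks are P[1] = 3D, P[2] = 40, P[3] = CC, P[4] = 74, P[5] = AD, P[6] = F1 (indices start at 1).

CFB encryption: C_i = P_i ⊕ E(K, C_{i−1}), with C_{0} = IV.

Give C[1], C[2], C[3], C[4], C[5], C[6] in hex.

C[1]: E(K, 02) = 20; 3D ⊕ 20 = 1D.
C[2]: E(K, 1D) = 3F; 40 ⊕ 3F = 7F.
C[3]: E(K, 7F) = 5D; CC ⊕ 5D = 91.
C[4]: E(K, 91) = B3; 74 ⊕ B3 = C7.
C[5]: E(K, C7) = E5; AD ⊕ E5 = 48.
C[6]: E(K, 48) = 6A; F1 ⊕ 6A = 9B.

C[1] = 1D, C[2] = 7F, C[3] = 91, C[4] = C7, C[5] = 48, C[6] = 9B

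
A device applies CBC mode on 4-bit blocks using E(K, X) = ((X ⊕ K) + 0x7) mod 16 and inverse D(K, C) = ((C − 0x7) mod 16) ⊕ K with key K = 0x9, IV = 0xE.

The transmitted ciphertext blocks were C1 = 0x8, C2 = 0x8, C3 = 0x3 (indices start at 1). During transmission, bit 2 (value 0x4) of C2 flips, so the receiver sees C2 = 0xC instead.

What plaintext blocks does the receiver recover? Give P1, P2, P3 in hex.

P1 = 0x6, P2 = 0x4, P3 = 0x9

CBC decryption: P_i = D(K, C_i) ⊕ C_{i−1}, with C_{0} = IV.
Only C2 changed, to 0xC. In CBC, a change in C_i garbles P_i and flips the same bit in P_{i+1}. Decrypting the received ciphertext:
P1: D(K, 0x8) = 0x8; 0x8 ⊕ 0xE = 0x6.
P2: D(K, 0xC) = 0xC; 0xC ⊕ 0x8 = 0x4.
P3: D(K, 0x3) = 0x5; 0x5 ⊕ 0xC = 0x9.
Blocks that differ from the original plaintext: P2, P3.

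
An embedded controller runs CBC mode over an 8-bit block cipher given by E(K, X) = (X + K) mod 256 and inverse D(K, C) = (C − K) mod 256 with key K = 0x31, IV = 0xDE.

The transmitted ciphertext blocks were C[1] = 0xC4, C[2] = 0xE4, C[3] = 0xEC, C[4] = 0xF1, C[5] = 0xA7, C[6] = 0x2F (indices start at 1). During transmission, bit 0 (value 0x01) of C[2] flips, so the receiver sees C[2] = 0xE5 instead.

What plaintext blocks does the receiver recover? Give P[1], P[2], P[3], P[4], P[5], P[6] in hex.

CBC decryption: P_i = D(K, C_i) ⊕ C_{i−1}, with C_{0} = IV.
Only C[2] changed, to 0xE5. In CBC, a change in C_i garbles P_i and flips the same bit in P_{i+1}. Decrypting the received ciphertext:
P[1]: D(K, 0xC4) = 0x93; 0x93 ⊕ 0xDE = 0x4D.
P[2]: D(K, 0xE5) = 0xB4; 0xB4 ⊕ 0xC4 = 0x70.
P[3]: D(K, 0xEC) = 0xBB; 0xBB ⊕ 0xE5 = 0x5E.
P[4]: D(K, 0xF1) = 0xC0; 0xC0 ⊕ 0xEC = 0x2C.
P[5]: D(K, 0xA7) = 0x76; 0x76 ⊕ 0xF1 = 0x87.
P[6]: D(K, 0x2F) = 0xFE; 0xFE ⊕ 0xA7 = 0x59.
Blocks that differ from the original plaintext: P[2], P[3].

P[1] = 0x4D, P[2] = 0x70, P[3] = 0x5E, P[4] = 0x2C, P[5] = 0x87, P[6] = 0x59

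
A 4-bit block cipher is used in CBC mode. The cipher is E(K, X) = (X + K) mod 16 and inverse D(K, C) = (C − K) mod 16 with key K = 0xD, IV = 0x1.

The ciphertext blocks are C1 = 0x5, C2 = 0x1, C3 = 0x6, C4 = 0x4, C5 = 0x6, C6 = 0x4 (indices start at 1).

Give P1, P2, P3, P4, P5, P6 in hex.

CBC decryption: P_i = D(K, C_i) ⊕ C_{i−1}, with C_{0} = IV.
P1: D(K, 0x5) = 0x8; 0x8 ⊕ 0x1 = 0x9.
P2: D(K, 0x1) = 0x4; 0x4 ⊕ 0x5 = 0x1.
P3: D(K, 0x6) = 0x9; 0x9 ⊕ 0x1 = 0x8.
P4: D(K, 0x4) = 0x7; 0x7 ⊕ 0x6 = 0x1.
P5: D(K, 0x6) = 0x9; 0x9 ⊕ 0x4 = 0xD.
P6: D(K, 0x4) = 0x7; 0x7 ⊕ 0x6 = 0x1.

P1 = 0x9, P2 = 0x1, P3 = 0x8, P4 = 0x1, P5 = 0xD, P6 = 0x1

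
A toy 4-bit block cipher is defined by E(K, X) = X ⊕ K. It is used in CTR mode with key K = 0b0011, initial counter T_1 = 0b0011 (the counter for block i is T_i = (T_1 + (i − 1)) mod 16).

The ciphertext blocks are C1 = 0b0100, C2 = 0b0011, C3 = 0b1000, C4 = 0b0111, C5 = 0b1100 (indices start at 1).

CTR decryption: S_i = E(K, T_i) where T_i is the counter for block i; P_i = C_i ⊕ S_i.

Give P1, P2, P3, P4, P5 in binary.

P1 = 0b0100, P2 = 0b0100, P3 = 0b1110, P4 = 0b0010, P5 = 0b1000

P1: T = 0b0011, S = E(K, T) = 0b0000; 0b0100 ⊕ 0b0000 = 0b0100.
P2: T = 0b0100, S = E(K, T) = 0b0111; 0b0011 ⊕ 0b0111 = 0b0100.
P3: T = 0b0101, S = E(K, T) = 0b0110; 0b1000 ⊕ 0b0110 = 0b1110.
P4: T = 0b0110, S = E(K, T) = 0b0101; 0b0111 ⊕ 0b0101 = 0b0010.
P5: T = 0b0111, S = E(K, T) = 0b0100; 0b1100 ⊕ 0b0100 = 0b1000.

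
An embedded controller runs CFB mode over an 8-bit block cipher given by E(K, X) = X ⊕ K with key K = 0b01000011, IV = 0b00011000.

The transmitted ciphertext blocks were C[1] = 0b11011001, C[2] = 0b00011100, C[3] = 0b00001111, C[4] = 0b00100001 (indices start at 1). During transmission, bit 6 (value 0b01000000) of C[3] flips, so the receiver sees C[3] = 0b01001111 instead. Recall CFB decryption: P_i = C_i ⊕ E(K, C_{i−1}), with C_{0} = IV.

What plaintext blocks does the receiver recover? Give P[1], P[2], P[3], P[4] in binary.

P[1] = 0b10000010, P[2] = 0b10000110, P[3] = 0b00010000, P[4] = 0b00101101

Only C[3] changed, to 0b01001111. In CFB, a change in C_i flips the same bit in P_i and garbles P_{i+1}. Decrypting the received ciphertext:
P[1]: E(K, 0b00011000) = 0b01011011; 0b11011001 ⊕ 0b01011011 = 0b10000010.
P[2]: E(K, 0b11011001) = 0b10011010; 0b00011100 ⊕ 0b10011010 = 0b10000110.
P[3]: E(K, 0b00011100) = 0b01011111; 0b01001111 ⊕ 0b01011111 = 0b00010000.
P[4]: E(K, 0b01001111) = 0b00001100; 0b00100001 ⊕ 0b00001100 = 0b00101101.
Blocks that differ from the original plaintext: P[3], P[4].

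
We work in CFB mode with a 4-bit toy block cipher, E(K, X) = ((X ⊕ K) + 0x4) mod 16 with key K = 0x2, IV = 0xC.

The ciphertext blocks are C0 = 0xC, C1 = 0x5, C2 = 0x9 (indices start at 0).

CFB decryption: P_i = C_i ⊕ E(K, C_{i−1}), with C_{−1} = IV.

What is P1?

P1 = 0x7

P1: E(K, 0xC) = 0x2; 0x5 ⊕ 0x2 = 0x7.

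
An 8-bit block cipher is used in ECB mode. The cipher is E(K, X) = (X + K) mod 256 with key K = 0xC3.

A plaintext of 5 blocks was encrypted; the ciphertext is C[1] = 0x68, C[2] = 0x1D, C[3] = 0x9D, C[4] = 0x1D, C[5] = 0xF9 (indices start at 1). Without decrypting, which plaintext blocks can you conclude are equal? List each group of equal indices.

ECB encrypts each block independently with the same key, so equal ciphertext blocks imply equal plaintext blocks.
C[2] = C[4] = 0x1D, so P[2] = P[4].

P[2] = P[4]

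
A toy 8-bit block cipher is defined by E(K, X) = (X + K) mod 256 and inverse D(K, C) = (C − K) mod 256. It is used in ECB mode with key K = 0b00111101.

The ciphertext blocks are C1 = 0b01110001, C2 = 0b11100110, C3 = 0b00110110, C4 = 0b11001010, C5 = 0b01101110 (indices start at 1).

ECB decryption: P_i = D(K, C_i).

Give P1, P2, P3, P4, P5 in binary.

P1 = 0b00110100, P2 = 0b10101001, P3 = 0b11111001, P4 = 0b10001101, P5 = 0b00110001

P1: D(K, 0b01110001) = 0b00110100.
P2: D(K, 0b11100110) = 0b10101001.
P3: D(K, 0b00110110) = 0b11111001.
P4: D(K, 0b11001010) = 0b10001101.
P5: D(K, 0b01101110) = 0b00110001.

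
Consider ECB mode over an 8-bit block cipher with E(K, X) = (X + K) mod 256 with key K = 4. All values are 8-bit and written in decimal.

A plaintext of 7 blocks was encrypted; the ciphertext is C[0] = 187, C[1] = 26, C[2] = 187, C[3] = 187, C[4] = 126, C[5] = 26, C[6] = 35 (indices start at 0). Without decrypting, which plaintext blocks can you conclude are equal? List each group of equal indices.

P[0] = P[2] = P[3]; P[1] = P[5]

ECB encrypts each block independently with the same key, so equal ciphertext blocks imply equal plaintext blocks.
C[0] = C[2] = C[3] = 187, so P[0] = P[2] = P[3].
C[1] = C[5] = 26, so P[1] = P[5].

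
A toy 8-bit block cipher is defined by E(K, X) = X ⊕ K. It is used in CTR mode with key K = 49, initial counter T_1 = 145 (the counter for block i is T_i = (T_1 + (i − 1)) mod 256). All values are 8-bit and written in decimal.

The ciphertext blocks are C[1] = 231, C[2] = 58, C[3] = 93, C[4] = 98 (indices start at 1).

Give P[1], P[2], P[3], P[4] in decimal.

P[1] = 71, P[2] = 153, P[3] = 255, P[4] = 199

CTR decryption: S_i = E(K, T_i) where T_i is the counter for block i; P_i = C_i ⊕ S_i.
P[1]: T = 145, S = E(K, T) = 160; 231 ⊕ 160 = 71.
P[2]: T = 146, S = E(K, T) = 163; 58 ⊕ 163 = 153.
P[3]: T = 147, S = E(K, T) = 162; 93 ⊕ 162 = 255.
P[4]: T = 148, S = E(K, T) = 165; 98 ⊕ 165 = 199.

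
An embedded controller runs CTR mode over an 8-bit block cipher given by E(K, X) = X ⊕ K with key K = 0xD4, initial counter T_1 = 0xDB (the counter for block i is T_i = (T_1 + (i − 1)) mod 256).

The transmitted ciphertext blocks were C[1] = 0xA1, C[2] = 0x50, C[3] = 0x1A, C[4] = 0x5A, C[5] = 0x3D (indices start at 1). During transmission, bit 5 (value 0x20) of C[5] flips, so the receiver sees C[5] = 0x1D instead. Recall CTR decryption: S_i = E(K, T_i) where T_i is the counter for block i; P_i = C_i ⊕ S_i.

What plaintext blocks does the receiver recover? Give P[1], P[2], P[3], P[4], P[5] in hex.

Only C[5] changed, to 0x1D. In CTR, a change in C_i flips the same bit in P_i only; the keystream is unaffected. Decrypting the received ciphertext:
P[1]: T = 0xDB, S = E(K, T) = 0x0F; 0xA1 ⊕ 0x0F = 0xAE.
P[2]: T = 0xDC, S = E(K, T) = 0x08; 0x50 ⊕ 0x08 = 0x58.
P[3]: T = 0xDD, S = E(K, T) = 0x09; 0x1A ⊕ 0x09 = 0x13.
P[4]: T = 0xDE, S = E(K, T) = 0x0A; 0x5A ⊕ 0x0A = 0x50.
P[5]: T = 0xDF, S = E(K, T) = 0x0B; 0x1D ⊕ 0x0B = 0x16.
Blocks that differ from the original plaintext: P[5].

P[1] = 0xAE, P[2] = 0x58, P[3] = 0x13, P[4] = 0x50, P[5] = 0x16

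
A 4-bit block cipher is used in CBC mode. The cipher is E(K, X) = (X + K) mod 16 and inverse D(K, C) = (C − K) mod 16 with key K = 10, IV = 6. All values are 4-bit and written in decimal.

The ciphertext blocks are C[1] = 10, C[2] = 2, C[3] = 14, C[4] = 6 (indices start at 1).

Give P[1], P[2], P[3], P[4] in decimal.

P[1] = 6, P[2] = 2, P[3] = 6, P[4] = 2

CBC decryption: P_i = D(K, C_i) ⊕ C_{i−1}, with C_{0} = IV.
P[1]: D(K, 10) = 0; 0 ⊕ 6 = 6.
P[2]: D(K, 2) = 8; 8 ⊕ 10 = 2.
P[3]: D(K, 14) = 4; 4 ⊕ 2 = 6.
P[4]: D(K, 6) = 12; 12 ⊕ 14 = 2.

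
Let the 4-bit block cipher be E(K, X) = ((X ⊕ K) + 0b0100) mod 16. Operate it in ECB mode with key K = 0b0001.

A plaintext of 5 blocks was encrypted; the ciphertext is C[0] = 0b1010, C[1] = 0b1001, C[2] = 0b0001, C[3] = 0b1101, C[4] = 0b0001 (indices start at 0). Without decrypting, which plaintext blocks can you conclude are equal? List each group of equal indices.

P[2] = P[4]

ECB encrypts each block independently with the same key, so equal ciphertext blocks imply equal plaintext blocks.
C[2] = C[4] = 0b0001, so P[2] = P[4].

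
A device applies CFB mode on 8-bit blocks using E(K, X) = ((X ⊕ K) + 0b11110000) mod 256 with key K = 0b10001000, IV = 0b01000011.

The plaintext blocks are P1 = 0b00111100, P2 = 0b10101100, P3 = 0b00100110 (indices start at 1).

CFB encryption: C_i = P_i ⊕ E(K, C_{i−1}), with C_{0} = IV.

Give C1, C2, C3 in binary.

C1 = 0b10000111, C2 = 0b01010011, C3 = 0b11101101

C1: E(K, 0b01000011) = 0b10111011; 0b00111100 ⊕ 0b10111011 = 0b10000111.
C2: E(K, 0b10000111) = 0b11111111; 0b10101100 ⊕ 0b11111111 = 0b01010011.
C3: E(K, 0b01010011) = 0b11001011; 0b00100110 ⊕ 0b11001011 = 0b11101101.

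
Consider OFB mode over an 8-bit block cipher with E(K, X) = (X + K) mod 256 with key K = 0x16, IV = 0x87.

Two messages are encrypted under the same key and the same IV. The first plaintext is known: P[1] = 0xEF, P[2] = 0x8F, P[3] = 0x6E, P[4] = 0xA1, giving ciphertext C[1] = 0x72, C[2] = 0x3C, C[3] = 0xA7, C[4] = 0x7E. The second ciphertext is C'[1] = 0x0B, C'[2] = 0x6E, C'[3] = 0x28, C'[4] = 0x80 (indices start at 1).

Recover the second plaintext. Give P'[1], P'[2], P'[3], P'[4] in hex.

P'[1] = 0x96, P'[2] = 0xDD, P'[3] = 0xE1, P'[4] = 0x5F

In OFB with a reused IV, both messages share the same keystream S_i, so C_i ⊕ C'_i = P_i ⊕ P'_i and thus P'_i = P_i ⊕ C_i ⊕ C'_i.
P'[1]: 0xEF ⊕ 0x72 ⊕ 0x0B = 0x96.
P'[2]: 0x8F ⊕ 0x3C ⊕ 0x6E = 0xDD.
P'[3]: 0x6E ⊕ 0xA7 ⊕ 0x28 = 0xE1.
P'[4]: 0xA1 ⊕ 0x7E ⊕ 0x80 = 0x5F.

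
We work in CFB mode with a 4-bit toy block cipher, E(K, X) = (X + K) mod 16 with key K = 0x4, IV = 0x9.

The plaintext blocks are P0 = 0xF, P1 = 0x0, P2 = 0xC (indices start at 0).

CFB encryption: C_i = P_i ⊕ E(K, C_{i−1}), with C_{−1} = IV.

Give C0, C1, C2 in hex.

C0 = 0x2, C1 = 0x6, C2 = 0x6

C0: E(K, 0x9) = 0xD; 0xF ⊕ 0xD = 0x2.
C1: E(K, 0x2) = 0x6; 0x0 ⊕ 0x6 = 0x6.
C2: E(K, 0x6) = 0xA; 0xC ⊕ 0xA = 0x6.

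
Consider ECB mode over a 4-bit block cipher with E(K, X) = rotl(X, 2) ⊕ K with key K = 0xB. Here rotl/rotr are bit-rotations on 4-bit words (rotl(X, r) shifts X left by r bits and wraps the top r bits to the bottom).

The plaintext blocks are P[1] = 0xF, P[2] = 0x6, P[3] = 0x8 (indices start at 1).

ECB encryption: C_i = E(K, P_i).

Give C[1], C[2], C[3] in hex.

C[1] = 0x4, C[2] = 0x2, C[3] = 0x9

C[1]: E(K, 0xF) = 0x4.
C[2]: E(K, 0x6) = 0x2.
C[3]: E(K, 0x8) = 0x9.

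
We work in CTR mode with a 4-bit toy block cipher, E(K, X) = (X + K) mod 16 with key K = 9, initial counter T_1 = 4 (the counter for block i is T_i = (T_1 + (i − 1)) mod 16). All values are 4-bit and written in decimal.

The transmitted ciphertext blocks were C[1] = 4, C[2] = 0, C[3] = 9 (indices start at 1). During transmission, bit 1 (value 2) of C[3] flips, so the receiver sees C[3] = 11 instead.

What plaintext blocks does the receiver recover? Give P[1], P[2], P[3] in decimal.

CTR decryption: S_i = E(K, T_i) where T_i is the counter for block i; P_i = C_i ⊕ S_i.
Only C[3] changed, to 11. In CTR, a change in C_i flips the same bit in P_i only; the keystream is unaffected. Decrypting the received ciphertext:
P[1]: T = 4, S = E(K, T) = 13; 4 ⊕ 13 = 9.
P[2]: T = 5, S = E(K, T) = 14; 0 ⊕ 14 = 14.
P[3]: T = 6, S = E(K, T) = 15; 11 ⊕ 15 = 4.
Blocks that differ from the original plaintext: P[3].

P[1] = 9, P[2] = 14, P[3] = 4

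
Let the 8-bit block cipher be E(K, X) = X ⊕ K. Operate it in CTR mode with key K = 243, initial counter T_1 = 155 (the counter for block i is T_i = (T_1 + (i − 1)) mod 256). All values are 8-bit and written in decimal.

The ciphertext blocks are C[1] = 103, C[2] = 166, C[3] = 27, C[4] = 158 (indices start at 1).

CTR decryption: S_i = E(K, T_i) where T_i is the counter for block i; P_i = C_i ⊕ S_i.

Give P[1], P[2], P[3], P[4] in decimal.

P[1]: T = 155, S = E(K, T) = 104; 103 ⊕ 104 = 15.
P[2]: T = 156, S = E(K, T) = 111; 166 ⊕ 111 = 201.
P[3]: T = 157, S = E(K, T) = 110; 27 ⊕ 110 = 117.
P[4]: T = 158, S = E(K, T) = 109; 158 ⊕ 109 = 243.

P[1] = 15, P[2] = 201, P[3] = 117, P[4] = 243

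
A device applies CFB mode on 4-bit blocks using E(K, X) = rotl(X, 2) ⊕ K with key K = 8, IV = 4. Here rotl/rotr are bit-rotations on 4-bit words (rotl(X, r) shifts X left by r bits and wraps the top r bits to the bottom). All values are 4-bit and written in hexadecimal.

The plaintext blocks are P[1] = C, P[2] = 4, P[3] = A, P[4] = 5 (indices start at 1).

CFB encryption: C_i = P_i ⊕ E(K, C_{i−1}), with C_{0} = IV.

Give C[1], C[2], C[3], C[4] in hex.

C[1] = 5, C[2] = 9, C[3] = 4, C[4] = C

C[1]: E(K, 4) = 9; C ⊕ 9 = 5.
C[2]: E(K, 5) = D; 4 ⊕ D = 9.
C[3]: E(K, 9) = E; A ⊕ E = 4.
C[4]: E(K, 4) = 9; 5 ⊕ 9 = C.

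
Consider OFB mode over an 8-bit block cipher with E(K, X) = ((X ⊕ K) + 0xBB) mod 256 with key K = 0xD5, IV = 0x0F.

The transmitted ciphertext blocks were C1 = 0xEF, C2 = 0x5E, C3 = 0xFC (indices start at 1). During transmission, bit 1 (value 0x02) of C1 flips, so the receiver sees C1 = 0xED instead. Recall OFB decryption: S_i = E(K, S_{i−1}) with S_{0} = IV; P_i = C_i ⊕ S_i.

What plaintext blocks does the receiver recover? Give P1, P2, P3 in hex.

P1 = 0x78, P2 = 0xA5, P3 = 0x15

Only C1 changed, to 0xED. In OFB, a change in C_i flips the same bit in P_i only; the keystream is unaffected. Decrypting the received ciphertext:
P1: S = E(K, 0x0F) = 0x95; 0xED ⊕ 0x95 = 0x78.
P2: S = E(K, 0x95) = 0xFB; 0x5E ⊕ 0xFB = 0xA5.
P3: S = E(K, 0xFB) = 0xE9; 0xFC ⊕ 0xE9 = 0x15.
Blocks that differ from the original plaintext: P1.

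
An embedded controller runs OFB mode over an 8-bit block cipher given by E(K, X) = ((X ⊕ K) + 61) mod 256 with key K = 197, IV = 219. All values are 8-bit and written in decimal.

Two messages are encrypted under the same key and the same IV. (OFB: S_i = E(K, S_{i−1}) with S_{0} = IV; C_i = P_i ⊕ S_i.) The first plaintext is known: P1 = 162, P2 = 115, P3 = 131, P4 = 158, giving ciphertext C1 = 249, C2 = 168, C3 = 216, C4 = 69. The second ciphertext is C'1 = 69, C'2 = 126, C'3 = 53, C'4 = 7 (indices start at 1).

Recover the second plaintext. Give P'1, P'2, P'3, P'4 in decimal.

In OFB with a reused IV, both messages share the same keystream S_i, so C_i ⊕ C'_i = P_i ⊕ P'_i and thus P'_i = P_i ⊕ C_i ⊕ C'_i.
P'1: 162 ⊕ 249 ⊕ 69 = 30.
P'2: 115 ⊕ 168 ⊕ 126 = 165.
P'3: 131 ⊕ 216 ⊕ 53 = 110.
P'4: 158 ⊕ 69 ⊕ 7 = 220.

P'1 = 30, P'2 = 165, P'3 = 110, P'4 = 220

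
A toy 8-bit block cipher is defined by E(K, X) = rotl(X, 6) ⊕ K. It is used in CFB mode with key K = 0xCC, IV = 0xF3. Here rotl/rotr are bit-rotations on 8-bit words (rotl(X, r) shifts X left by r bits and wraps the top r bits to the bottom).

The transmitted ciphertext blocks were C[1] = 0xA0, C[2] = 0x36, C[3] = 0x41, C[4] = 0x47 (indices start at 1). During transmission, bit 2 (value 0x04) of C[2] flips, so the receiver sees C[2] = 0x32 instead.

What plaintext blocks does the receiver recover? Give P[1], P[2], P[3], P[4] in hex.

P[1] = 0x90, P[2] = 0xD6, P[3] = 0x01, P[4] = 0xDB

CFB decryption: P_i = C_i ⊕ E(K, C_{i−1}), with C_{0} = IV.
Only C[2] changed, to 0x32. In CFB, a change in C_i flips the same bit in P_i and garbles P_{i+1}. Decrypting the received ciphertext:
P[1]: E(K, 0xF3) = 0x30; 0xA0 ⊕ 0x30 = 0x90.
P[2]: E(K, 0xA0) = 0xE4; 0x32 ⊕ 0xE4 = 0xD6.
P[3]: E(K, 0x32) = 0x40; 0x41 ⊕ 0x40 = 0x01.
P[4]: E(K, 0x41) = 0x9C; 0x47 ⊕ 0x9C = 0xDB.
Blocks that differ from the original plaintext: P[2], P[3].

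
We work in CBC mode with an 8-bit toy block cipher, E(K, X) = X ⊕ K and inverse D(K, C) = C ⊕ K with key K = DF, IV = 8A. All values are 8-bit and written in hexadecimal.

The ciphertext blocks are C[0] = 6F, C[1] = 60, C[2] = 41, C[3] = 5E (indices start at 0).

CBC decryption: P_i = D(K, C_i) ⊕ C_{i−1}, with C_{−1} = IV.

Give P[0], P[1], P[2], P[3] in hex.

P[0] = 3A, P[1] = D0, P[2] = FE, P[3] = C0

P[0]: D(K, 6F) = B0; B0 ⊕ 8A = 3A.
P[1]: D(K, 60) = BF; BF ⊕ 6F = D0.
P[2]: D(K, 41) = 9E; 9E ⊕ 60 = FE.
P[3]: D(K, 5E) = 81; 81 ⊕ 41 = C0.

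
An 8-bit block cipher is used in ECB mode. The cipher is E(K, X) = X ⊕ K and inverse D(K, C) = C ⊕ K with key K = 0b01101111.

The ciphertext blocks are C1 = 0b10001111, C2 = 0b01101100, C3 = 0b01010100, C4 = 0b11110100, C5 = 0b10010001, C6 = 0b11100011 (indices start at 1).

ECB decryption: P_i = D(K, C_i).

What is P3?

P3 = 0b00111011

P3: D(K, 0b01010100) = 0b00111011.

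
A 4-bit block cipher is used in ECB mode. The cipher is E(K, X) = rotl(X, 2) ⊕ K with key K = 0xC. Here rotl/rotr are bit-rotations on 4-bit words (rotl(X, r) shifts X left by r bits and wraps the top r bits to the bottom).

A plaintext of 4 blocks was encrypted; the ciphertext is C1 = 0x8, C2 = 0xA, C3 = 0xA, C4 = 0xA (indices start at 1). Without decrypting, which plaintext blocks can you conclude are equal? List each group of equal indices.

ECB encrypts each block independently with the same key, so equal ciphertext blocks imply equal plaintext blocks.
C2 = C3 = C4 = 0xA, so P2 = P3 = P4.

P2 = P3 = P4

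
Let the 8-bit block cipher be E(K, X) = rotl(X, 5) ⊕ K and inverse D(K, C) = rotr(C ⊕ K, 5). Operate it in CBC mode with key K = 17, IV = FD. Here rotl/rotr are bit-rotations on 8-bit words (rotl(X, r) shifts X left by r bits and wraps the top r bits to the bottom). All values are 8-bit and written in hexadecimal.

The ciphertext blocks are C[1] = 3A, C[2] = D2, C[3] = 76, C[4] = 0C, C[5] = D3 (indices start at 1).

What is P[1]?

CBC decryption: P_i = D(K, C_i) ⊕ C_{i−1}, with C_{0} = IV.
P[1]: D(K, 3A) = 69; 69 ⊕ FD = 94.

P[1] = 94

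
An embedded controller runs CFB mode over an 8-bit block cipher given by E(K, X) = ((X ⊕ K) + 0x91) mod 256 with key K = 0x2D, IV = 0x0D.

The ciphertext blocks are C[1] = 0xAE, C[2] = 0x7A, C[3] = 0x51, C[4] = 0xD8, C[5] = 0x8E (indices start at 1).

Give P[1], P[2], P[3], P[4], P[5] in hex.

P[1] = 0x1F, P[2] = 0x6E, P[3] = 0xB9, P[4] = 0xD5, P[5] = 0x08

CFB decryption: P_i = C_i ⊕ E(K, C_{i−1}), with C_{0} = IV.
P[1]: E(K, 0x0D) = 0xB1; 0xAE ⊕ 0xB1 = 0x1F.
P[2]: E(K, 0xAE) = 0x14; 0x7A ⊕ 0x14 = 0x6E.
P[3]: E(K, 0x7A) = 0xE8; 0x51 ⊕ 0xE8 = 0xB9.
P[4]: E(K, 0x51) = 0x0D; 0xD8 ⊕ 0x0D = 0xD5.
P[5]: E(K, 0xD8) = 0x86; 0x8E ⊕ 0x86 = 0x08.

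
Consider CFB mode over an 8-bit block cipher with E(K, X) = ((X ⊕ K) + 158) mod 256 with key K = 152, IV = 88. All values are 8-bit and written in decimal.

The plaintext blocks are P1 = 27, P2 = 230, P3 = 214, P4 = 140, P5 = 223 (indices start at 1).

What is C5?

C5 = 226

CFB encryption: C_i = P_i ⊕ E(K, C_{i−1}), with C_{0} = IV.
C1: E(K, 88) = 94; 27 ⊕ 94 = 69.
C2: E(K, 69) = 123; 230 ⊕ 123 = 157.
C3: E(K, 157) = 163; 214 ⊕ 163 = 117.
C4: E(K, 117) = 139; 140 ⊕ 139 = 7.
C5: E(K, 7) = 61; 223 ⊕ 61 = 226.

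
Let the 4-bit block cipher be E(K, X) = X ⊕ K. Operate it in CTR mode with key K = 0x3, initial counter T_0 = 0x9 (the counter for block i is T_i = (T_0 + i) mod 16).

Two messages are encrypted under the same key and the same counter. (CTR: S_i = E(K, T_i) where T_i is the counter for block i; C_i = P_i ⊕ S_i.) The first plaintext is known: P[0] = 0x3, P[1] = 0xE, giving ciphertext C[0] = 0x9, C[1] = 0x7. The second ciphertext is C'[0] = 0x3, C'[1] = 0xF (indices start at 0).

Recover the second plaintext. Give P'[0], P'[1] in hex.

P'[0] = 0x9, P'[1] = 0x6

In CTR with a reused counter, both messages share the same keystream S_i, so C_i ⊕ C'_i = P_i ⊕ P'_i and thus P'_i = P_i ⊕ C_i ⊕ C'_i.
P'[0]: 0x3 ⊕ 0x9 ⊕ 0x3 = 0x9.
P'[1]: 0xE ⊕ 0x7 ⊕ 0xF = 0x6.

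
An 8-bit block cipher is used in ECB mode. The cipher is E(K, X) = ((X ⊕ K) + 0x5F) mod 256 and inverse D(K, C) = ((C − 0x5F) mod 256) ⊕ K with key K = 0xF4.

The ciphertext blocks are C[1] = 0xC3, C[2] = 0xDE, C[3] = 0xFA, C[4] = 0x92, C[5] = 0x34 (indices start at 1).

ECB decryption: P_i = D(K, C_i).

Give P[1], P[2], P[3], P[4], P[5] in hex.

P[1]: D(K, 0xC3) = 0x90.
P[2]: D(K, 0xDE) = 0x8B.
P[3]: D(K, 0xFA) = 0x6F.
P[4]: D(K, 0x92) = 0xC7.
P[5]: D(K, 0x34) = 0x21.

P[1] = 0x90, P[2] = 0x8B, P[3] = 0x6F, P[4] = 0xC7, P[5] = 0x21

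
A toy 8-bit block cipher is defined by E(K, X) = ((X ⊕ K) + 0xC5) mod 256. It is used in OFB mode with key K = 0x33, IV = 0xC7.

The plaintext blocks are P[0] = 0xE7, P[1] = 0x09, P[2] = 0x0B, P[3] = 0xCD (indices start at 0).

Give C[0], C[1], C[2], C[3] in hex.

OFB encryption: S_i = E(K, S_{i−1}) with S_{−1} = IV; C_i = P_i ⊕ S_i.
C[0]: S = E(K, 0xC7) = 0xB9; 0xE7 ⊕ 0xB9 = 0x5E.
C[1]: S = E(K, 0xB9) = 0x4F; 0x09 ⊕ 0x4F = 0x46.
C[2]: S = E(K, 0x4F) = 0x41; 0x0B ⊕ 0x41 = 0x4A.
C[3]: S = E(K, 0x41) = 0x37; 0xCD ⊕ 0x37 = 0xFA.

C[0] = 0x5E, C[1] = 0x46, C[2] = 0x4A, C[3] = 0xFA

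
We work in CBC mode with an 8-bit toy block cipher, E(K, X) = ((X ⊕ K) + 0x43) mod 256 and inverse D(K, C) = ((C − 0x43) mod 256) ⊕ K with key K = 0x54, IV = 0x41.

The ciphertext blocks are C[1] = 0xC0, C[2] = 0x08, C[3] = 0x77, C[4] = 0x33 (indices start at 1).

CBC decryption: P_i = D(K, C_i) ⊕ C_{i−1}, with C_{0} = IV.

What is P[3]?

P[3] = 0x68

P[3]: D(K, 0x77) = 0x60; 0x60 ⊕ 0x08 = 0x68.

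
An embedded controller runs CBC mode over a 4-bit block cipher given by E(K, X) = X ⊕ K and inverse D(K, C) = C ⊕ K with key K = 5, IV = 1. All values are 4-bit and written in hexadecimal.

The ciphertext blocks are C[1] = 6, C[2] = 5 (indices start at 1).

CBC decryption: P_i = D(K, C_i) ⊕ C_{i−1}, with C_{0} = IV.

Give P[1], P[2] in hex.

P[1] = 2, P[2] = 6

P[1]: D(K, 6) = 3; 3 ⊕ 1 = 2.
P[2]: D(K, 5) = 0; 0 ⊕ 6 = 6.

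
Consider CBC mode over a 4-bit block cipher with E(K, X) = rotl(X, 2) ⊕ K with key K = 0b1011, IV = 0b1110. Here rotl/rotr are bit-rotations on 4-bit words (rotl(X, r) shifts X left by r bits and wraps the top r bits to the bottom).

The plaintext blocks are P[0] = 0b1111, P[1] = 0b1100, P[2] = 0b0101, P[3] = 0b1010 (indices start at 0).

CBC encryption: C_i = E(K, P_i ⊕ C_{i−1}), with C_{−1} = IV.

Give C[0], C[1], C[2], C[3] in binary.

C[0]: P[0] ⊕ 0b1110 = 0b0001; E(K, 0b0001) = 0b1111.
C[1]: P[1] ⊕ 0b1111 = 0b0011; E(K, 0b0011) = 0b0111.
C[2]: P[2] ⊕ 0b0111 = 0b0010; E(K, 0b0010) = 0b0011.
C[3]: P[3] ⊕ 0b0011 = 0b1001; E(K, 0b1001) = 0b1101.

C[0] = 0b1111, C[1] = 0b0111, C[2] = 0b0011, C[3] = 0b1101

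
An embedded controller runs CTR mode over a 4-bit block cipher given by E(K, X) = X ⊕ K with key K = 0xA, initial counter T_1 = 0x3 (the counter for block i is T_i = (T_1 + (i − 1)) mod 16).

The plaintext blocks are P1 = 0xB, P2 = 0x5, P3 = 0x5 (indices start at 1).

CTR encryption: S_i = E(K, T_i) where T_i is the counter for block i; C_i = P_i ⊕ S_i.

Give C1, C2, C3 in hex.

C1 = 0x2, C2 = 0xB, C3 = 0xA

C1: T = 0x3, S = E(K, T) = 0x9; 0xB ⊕ 0x9 = 0x2.
C2: T = 0x4, S = E(K, T) = 0xE; 0x5 ⊕ 0xE = 0xB.
C3: T = 0x5, S = E(K, T) = 0xF; 0x5 ⊕ 0xF = 0xA.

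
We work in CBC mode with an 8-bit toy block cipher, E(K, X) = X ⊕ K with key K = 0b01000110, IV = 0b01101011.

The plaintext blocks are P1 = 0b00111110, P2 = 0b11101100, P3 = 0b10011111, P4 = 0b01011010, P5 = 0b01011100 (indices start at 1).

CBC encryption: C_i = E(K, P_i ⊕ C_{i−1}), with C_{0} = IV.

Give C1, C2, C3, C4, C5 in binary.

C1: P1 ⊕ 0b01101011 = 0b01010101; E(K, 0b01010101) = 0b00010011.
C2: P2 ⊕ 0b00010011 = 0b11111111; E(K, 0b11111111) = 0b10111001.
C3: P3 ⊕ 0b10111001 = 0b00100110; E(K, 0b00100110) = 0b01100000.
C4: P4 ⊕ 0b01100000 = 0b00111010; E(K, 0b00111010) = 0b01111100.
C5: P5 ⊕ 0b01111100 = 0b00100000; E(K, 0b00100000) = 0b01100110.

C1 = 0b00010011, C2 = 0b10111001, C3 = 0b01100000, C4 = 0b01111100, C5 = 0b01100110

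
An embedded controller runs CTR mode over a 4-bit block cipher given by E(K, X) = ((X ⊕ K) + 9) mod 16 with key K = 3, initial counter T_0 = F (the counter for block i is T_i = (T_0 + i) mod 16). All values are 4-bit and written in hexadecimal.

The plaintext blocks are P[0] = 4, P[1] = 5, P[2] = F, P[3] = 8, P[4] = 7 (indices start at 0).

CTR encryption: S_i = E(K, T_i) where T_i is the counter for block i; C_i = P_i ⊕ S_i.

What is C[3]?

C[0]: T = F, S = E(K, T) = 5; 4 ⊕ 5 = 1.
C[1]: T = 0, S = E(K, T) = C; 5 ⊕ C = 9.
C[2]: T = 1, S = E(K, T) = B; F ⊕ B = 4.
C[3]: T = 2, S = E(K, T) = A; 8 ⊕ A = 2.

C[3] = 2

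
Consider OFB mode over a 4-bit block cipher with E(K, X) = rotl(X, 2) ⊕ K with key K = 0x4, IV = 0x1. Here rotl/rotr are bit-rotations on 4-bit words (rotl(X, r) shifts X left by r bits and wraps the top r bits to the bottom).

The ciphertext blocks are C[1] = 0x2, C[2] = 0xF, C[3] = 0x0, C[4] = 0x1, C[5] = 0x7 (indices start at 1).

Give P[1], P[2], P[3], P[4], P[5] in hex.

OFB decryption: S_i = E(K, S_{i−1}) with S_{0} = IV; P_i = C_i ⊕ S_i.
P[1]: S = E(K, 0x1) = 0x0; 0x2 ⊕ 0x0 = 0x2.
P[2]: S = E(K, 0x0) = 0x4; 0xF ⊕ 0x4 = 0xB.
P[3]: S = E(K, 0x4) = 0x5; 0x0 ⊕ 0x5 = 0x5.
P[4]: S = E(K, 0x5) = 0x1; 0x1 ⊕ 0x1 = 0x0.
P[5]: S = E(K, 0x1) = 0x0; 0x7 ⊕ 0x0 = 0x7.

P[1] = 0x2, P[2] = 0xB, P[3] = 0x5, P[4] = 0x0, P[5] = 0x7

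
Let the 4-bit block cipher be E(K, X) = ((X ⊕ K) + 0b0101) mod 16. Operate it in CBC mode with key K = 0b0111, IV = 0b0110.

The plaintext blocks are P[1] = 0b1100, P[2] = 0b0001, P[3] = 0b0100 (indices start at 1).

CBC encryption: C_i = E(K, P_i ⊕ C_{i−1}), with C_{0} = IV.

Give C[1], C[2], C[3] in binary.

C[1] = 0b0010, C[2] = 0b1001, C[3] = 0b1111

C[1]: P[1] ⊕ 0b0110 = 0b1010; E(K, 0b1010) = 0b0010.
C[2]: P[2] ⊕ 0b0010 = 0b0011; E(K, 0b0011) = 0b1001.
C[3]: P[3] ⊕ 0b1001 = 0b1101; E(K, 0b1101) = 0b1111.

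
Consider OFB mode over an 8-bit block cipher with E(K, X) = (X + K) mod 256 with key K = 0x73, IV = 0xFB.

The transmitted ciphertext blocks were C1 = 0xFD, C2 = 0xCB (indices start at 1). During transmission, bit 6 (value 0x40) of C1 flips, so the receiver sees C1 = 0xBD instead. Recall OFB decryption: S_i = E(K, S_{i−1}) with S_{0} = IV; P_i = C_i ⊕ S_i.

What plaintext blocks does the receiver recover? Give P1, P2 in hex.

P1 = 0xD3, P2 = 0x2A

Only C1 changed, to 0xBD. In OFB, a change in C_i flips the same bit in P_i only; the keystream is unaffected. Decrypting the received ciphertext:
P1: S = E(K, 0xFB) = 0x6E; 0xBD ⊕ 0x6E = 0xD3.
P2: S = E(K, 0x6E) = 0xE1; 0xCB ⊕ 0xE1 = 0x2A.
Blocks that differ from the original plaintext: P1.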